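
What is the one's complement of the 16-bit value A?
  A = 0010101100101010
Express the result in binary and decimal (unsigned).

Flip each bit (0->1, 1->0):
  0010101100101010
  1101010011010101

Answer: 1101010011010101 (54485)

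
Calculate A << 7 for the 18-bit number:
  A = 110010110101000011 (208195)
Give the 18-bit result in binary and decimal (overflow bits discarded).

Shift left by 7: drop the top 7 bit(s), append 7 zero(s) on the right.
  110010110101000011  ->  discard [1100101], keep [10101000011], append 0000000
= 101010000110000000

Answer: 101010000110000000 (172416)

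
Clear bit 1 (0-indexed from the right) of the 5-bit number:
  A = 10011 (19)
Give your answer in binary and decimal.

Mask = ~(1 << 1) = 11101
Bit 1 of A is 1, so AND-ing with the mask clears it to 0.
  10011
& 11101
-------
  10001

Answer: 10001 (17)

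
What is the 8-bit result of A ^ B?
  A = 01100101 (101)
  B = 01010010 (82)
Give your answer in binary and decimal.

Apply ^ to each column (1 where bits differ):
  01100101
^ 01010010
----------
  00110111

Answer: 00110111 (55)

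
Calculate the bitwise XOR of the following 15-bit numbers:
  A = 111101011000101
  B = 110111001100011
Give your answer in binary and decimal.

Apply ^ to each column (1 where bits differ):
  111101011000101
^ 110111001100011
-----------------
  001010010100110

Answer: 001010010100110 (5286)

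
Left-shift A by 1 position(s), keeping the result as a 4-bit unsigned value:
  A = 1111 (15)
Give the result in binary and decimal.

Shift left by 1: drop the top 1 bit(s), append 1 zero(s) on the right.
  1111  ->  discard [1], keep [111], append 0
= 1110

Answer: 1110 (14)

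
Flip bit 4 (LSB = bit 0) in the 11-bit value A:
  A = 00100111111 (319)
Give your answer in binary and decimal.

Mask = 1 << 4 = 00000010000
Bit 4 of A is 1; XOR with the mask flips it to 0.
  00100111111
^ 00000010000
-------------
  00100101111

Answer: 00100101111 (303)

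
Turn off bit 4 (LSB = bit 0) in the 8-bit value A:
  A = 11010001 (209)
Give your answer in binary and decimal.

Mask = ~(1 << 4) = 11101111
Bit 4 of A is 1, so AND-ing with the mask clears it to 0.
  11010001
& 11101111
----------
  11000001

Answer: 11000001 (193)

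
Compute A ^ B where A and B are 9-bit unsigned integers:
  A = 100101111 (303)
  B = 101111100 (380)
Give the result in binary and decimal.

Apply ^ to each column (1 where bits differ):
  100101111
^ 101111100
-----------
  001010011

Answer: 001010011 (83)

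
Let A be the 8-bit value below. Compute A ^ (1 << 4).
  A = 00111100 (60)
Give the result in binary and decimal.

Mask = 1 << 4 = 00010000
Bit 4 of A is 1; XOR with the mask flips it to 0.
  00111100
^ 00010000
----------
  00101100

Answer: 00101100 (44)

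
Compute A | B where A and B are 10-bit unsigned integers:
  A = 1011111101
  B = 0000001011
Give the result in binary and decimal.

Apply | to each column (1 where either bit is 1):
  1011111101
| 0000001011
------------
  1011111111

Answer: 1011111111 (767)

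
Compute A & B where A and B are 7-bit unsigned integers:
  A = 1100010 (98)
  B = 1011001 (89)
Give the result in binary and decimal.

Apply & to each column (1 only where both bits are 1):
  1100010
& 1011001
---------
  1000000

Answer: 1000000 (64)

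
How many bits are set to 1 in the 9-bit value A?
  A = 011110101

011110101
1-bits at positions (from bit 0 = LSB): 0, 2, 4, 5, 6, 7
Count = 6

Answer: 6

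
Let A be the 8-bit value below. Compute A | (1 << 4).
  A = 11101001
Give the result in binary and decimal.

Mask = 1 << 4 = 00010000
Bit 4 of A is 0, so OR-ing with the mask flips it to 1.
  11101001
| 00010000
----------
  11111001

Answer: 11111001 (249)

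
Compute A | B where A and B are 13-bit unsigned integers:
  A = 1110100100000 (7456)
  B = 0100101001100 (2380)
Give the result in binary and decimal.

Apply | to each column (1 where either bit is 1):
  1110100100000
| 0100101001100
---------------
  1110101101100

Answer: 1110101101100 (7532)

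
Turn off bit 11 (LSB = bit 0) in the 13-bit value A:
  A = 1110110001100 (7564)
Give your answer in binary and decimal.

Mask = ~(1 << 11) = 1011111111111
Bit 11 of A is 1, so AND-ing with the mask clears it to 0.
  1110110001100
& 1011111111111
---------------
  1010110001100

Answer: 1010110001100 (5516)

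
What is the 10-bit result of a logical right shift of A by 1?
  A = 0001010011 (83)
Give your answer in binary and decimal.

Logical shift right by 1: drop the bottom 1 bit(s), prepend 1 zero(s) on the left.
  0001010011  ->  keep [000101001], discard [1], prepend 0
= 0000101001

Answer: 0000101001 (41)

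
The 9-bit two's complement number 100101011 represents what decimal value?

MSB is 1, so the value is negative. Find the magnitude:
1. Invert bits:  011010100
2. Add 1:        011010101  = 213
3. Apply sign:   -213

Answer: -213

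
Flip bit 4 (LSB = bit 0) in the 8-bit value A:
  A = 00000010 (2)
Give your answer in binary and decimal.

Mask = 1 << 4 = 00010000
Bit 4 of A is 0; XOR with the mask flips it to 1.
  00000010
^ 00010000
----------
  00010010

Answer: 00010010 (18)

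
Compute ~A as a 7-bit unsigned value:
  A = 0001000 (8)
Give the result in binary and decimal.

Flip each bit (0->1, 1->0):
  0001000
  1110111

Answer: 1110111 (119)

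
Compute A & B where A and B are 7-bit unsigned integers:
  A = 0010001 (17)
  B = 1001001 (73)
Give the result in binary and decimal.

Apply & to each column (1 only where both bits are 1):
  0010001
& 1001001
---------
  0000001

Answer: 0000001 (1)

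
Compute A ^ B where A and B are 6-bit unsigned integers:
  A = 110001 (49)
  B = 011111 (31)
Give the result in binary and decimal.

Apply ^ to each column (1 where bits differ):
  110001
^ 011111
--------
  101110

Answer: 101110 (46)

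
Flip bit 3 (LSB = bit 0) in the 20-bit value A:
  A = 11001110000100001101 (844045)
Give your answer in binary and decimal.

Mask = 1 << 3 = 00000000000000001000
Bit 3 of A is 1; XOR with the mask flips it to 0.
  11001110000100001101
^ 00000000000000001000
----------------------
  11001110000100000101

Answer: 11001110000100000101 (844037)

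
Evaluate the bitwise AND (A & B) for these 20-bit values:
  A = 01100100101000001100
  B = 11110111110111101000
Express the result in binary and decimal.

Apply & to each column (1 only where both bits are 1):
  01100100101000001100
& 11110111110111101000
----------------------
  01100100100000001000

Answer: 01100100100000001000 (411656)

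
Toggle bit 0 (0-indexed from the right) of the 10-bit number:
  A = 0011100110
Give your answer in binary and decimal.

Mask = 1 << 0 = 0000000001
Bit 0 of A is 0; XOR with the mask flips it to 1.
  0011100110
^ 0000000001
------------
  0011100111

Answer: 0011100111 (231)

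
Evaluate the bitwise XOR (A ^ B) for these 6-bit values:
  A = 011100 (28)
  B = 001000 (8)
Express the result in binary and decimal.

Apply ^ to each column (1 where bits differ):
  011100
^ 001000
--------
  010100

Answer: 010100 (20)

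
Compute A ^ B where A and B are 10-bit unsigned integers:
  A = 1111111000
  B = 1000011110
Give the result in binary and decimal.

Apply ^ to each column (1 where bits differ):
  1111111000
^ 1000011110
------------
  0111100110

Answer: 0111100110 (486)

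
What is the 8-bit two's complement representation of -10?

1. Binary of +10:  00001010
2. Invert bits:     11110101
3. Add 1:           11110110

Answer: 11110110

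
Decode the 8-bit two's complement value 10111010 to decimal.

MSB is 1, so the value is negative. Find the magnitude:
1. Invert bits:  01000101
2. Add 1:        01000110  = 70
3. Apply sign:   -70

Answer: -70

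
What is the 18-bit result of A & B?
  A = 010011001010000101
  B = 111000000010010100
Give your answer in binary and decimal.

Apply & to each column (1 only where both bits are 1):
  010011001010000101
& 111000000010010100
--------------------
  010000000010000100

Answer: 010000000010000100 (65668)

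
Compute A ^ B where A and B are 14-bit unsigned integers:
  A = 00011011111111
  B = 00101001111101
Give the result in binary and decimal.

Apply ^ to each column (1 where bits differ):
  00011011111111
^ 00101001111101
----------------
  00110010000010

Answer: 00110010000010 (3202)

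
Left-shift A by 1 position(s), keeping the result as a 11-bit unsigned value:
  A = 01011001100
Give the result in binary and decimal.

Shift left by 1: drop the top 1 bit(s), append 1 zero(s) on the right.
  01011001100  ->  discard [0], keep [1011001100], append 0
= 10110011000

Answer: 10110011000 (1432)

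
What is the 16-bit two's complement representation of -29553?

1. Binary of +29553:  0111001101110001
2. Invert bits:     1000110010001110
3. Add 1:           1000110010001111

Answer: 1000110010001111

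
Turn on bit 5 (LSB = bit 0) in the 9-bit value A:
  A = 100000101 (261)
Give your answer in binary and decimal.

Mask = 1 << 5 = 000100000
Bit 5 of A is 0, so OR-ing with the mask flips it to 1.
  100000101
| 000100000
-----------
  100100101

Answer: 100100101 (293)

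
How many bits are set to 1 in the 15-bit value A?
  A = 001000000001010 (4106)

001000000001010
1-bits at positions (from bit 0 = LSB): 1, 3, 12
Count = 3

Answer: 3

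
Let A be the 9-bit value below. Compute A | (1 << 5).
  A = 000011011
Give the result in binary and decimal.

Mask = 1 << 5 = 000100000
Bit 5 of A is 0, so OR-ing with the mask flips it to 1.
  000011011
| 000100000
-----------
  000111011

Answer: 000111011 (59)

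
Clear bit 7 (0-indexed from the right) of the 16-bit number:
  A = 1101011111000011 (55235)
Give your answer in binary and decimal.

Mask = ~(1 << 7) = 1111111101111111
Bit 7 of A is 1, so AND-ing with the mask clears it to 0.
  1101011111000011
& 1111111101111111
------------------
  1101011101000011

Answer: 1101011101000011 (55107)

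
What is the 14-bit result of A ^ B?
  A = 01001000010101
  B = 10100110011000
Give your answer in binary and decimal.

Apply ^ to each column (1 where bits differ):
  01001000010101
^ 10100110011000
----------------
  11101110001101

Answer: 11101110001101 (15245)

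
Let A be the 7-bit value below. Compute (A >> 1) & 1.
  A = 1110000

Bit 1 is the 2nd from the right.
  1110000
       ^
That bit is 0.

Answer: 0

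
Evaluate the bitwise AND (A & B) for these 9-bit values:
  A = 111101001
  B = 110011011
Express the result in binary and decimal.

Apply & to each column (1 only where both bits are 1):
  111101001
& 110011011
-----------
  110001001

Answer: 110001001 (393)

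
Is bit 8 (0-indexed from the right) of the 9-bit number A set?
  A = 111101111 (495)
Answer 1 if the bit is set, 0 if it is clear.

Bit 8 is the 9th from the right.
  111101111
  ^
That bit is 1.

Answer: 1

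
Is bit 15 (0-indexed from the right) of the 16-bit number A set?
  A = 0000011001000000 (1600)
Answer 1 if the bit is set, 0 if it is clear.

Bit 15 is the 16th from the right.
  0000011001000000
  ^
That bit is 0.

Answer: 0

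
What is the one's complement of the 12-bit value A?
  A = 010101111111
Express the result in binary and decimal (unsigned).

Flip each bit (0->1, 1->0):
  010101111111
  101010000000

Answer: 101010000000 (2688)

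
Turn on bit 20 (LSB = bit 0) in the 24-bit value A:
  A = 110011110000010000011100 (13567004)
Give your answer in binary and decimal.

Mask = 1 << 20 = 000100000000000000000000
Bit 20 of A is 0, so OR-ing with the mask flips it to 1.
  110011110000010000011100
| 000100000000000000000000
--------------------------
  110111110000010000011100

Answer: 110111110000010000011100 (14615580)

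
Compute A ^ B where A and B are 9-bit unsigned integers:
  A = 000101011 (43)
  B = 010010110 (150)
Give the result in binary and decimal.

Apply ^ to each column (1 where bits differ):
  000101011
^ 010010110
-----------
  010111101

Answer: 010111101 (189)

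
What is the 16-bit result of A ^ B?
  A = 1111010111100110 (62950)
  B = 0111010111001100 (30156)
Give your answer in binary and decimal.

Apply ^ to each column (1 where bits differ):
  1111010111100110
^ 0111010111001100
------------------
  1000000000101010

Answer: 1000000000101010 (32810)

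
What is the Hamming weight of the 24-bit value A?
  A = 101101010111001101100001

101101010111001101100001
1-bits at positions (from bit 0 = LSB): 0, 5, 6, 8, 9, 12, 13, 14, 16, 18, 20, 21, 23
Count = 13

Answer: 13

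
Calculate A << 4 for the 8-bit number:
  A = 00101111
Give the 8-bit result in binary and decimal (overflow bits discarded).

Shift left by 4: drop the top 4 bit(s), append 4 zero(s) on the right.
  00101111  ->  discard [0010], keep [1111], append 0000
= 11110000

Answer: 11110000 (240)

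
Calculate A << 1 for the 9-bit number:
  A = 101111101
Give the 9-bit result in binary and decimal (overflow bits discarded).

Shift left by 1: drop the top 1 bit(s), append 1 zero(s) on the right.
  101111101  ->  discard [1], keep [01111101], append 0
= 011111010

Answer: 011111010 (250)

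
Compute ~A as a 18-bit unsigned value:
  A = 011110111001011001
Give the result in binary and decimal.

Flip each bit (0->1, 1->0):
  011110111001011001
  100001000110100110

Answer: 100001000110100110 (135590)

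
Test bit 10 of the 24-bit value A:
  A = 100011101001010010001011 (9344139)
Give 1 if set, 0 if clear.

Bit 10 is the 11th from the right.
  100011101001010010001011
               ^
That bit is 1.

Answer: 1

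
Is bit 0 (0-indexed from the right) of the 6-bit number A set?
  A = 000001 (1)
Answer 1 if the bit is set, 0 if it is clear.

Bit 0 is the 1st from the right.
  000001
       ^
That bit is 1.

Answer: 1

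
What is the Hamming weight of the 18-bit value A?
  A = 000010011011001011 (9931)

000010011011001011
1-bits at positions (from bit 0 = LSB): 0, 1, 3, 6, 7, 9, 10, 13
Count = 8

Answer: 8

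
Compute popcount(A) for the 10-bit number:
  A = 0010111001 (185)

0010111001
1-bits at positions (from bit 0 = LSB): 0, 3, 4, 5, 7
Count = 5

Answer: 5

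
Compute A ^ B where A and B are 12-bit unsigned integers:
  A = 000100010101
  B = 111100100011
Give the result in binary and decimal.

Apply ^ to each column (1 where bits differ):
  000100010101
^ 111100100011
--------------
  111000110110

Answer: 111000110110 (3638)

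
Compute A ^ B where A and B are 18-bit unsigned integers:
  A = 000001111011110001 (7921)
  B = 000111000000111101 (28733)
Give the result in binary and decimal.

Apply ^ to each column (1 where bits differ):
  000001111011110001
^ 000111000000111101
--------------------
  000110111011001100

Answer: 000110111011001100 (28364)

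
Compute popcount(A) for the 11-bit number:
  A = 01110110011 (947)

01110110011
1-bits at positions (from bit 0 = LSB): 0, 1, 4, 5, 7, 8, 9
Count = 7

Answer: 7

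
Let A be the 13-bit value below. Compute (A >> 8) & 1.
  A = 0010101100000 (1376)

Bit 8 is the 9th from the right.
  0010101100000
      ^
That bit is 1.

Answer: 1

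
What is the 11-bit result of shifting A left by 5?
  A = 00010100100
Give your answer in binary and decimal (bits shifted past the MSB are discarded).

Shift left by 5: drop the top 5 bit(s), append 5 zero(s) on the right.
  00010100100  ->  discard [00010], keep [100100], append 00000
= 10010000000

Answer: 10010000000 (1152)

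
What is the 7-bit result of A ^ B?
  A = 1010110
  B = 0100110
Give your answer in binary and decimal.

Apply ^ to each column (1 where bits differ):
  1010110
^ 0100110
---------
  1110000

Answer: 1110000 (112)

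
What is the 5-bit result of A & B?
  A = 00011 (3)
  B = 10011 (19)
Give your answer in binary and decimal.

Apply & to each column (1 only where both bits are 1):
  00011
& 10011
-------
  00011

Answer: 00011 (3)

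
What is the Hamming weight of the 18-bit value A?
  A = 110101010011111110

110101010011111110
1-bits at positions (from bit 0 = LSB): 1, 2, 3, 4, 5, 6, 7, 10, 12, 14, 16, 17
Count = 12

Answer: 12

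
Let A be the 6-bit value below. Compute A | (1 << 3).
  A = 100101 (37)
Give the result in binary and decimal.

Mask = 1 << 3 = 001000
Bit 3 of A is 0, so OR-ing with the mask flips it to 1.
  100101
| 001000
--------
  101101

Answer: 101101 (45)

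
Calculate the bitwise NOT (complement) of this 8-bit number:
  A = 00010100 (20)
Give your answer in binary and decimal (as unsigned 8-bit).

Flip each bit (0->1, 1->0):
  00010100
  11101011

Answer: 11101011 (235)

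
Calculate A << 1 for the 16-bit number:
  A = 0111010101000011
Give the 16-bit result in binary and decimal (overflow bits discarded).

Shift left by 1: drop the top 1 bit(s), append 1 zero(s) on the right.
  0111010101000011  ->  discard [0], keep [111010101000011], append 0
= 1110101010000110

Answer: 1110101010000110 (60038)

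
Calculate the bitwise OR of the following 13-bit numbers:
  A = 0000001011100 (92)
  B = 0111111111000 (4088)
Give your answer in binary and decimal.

Apply | to each column (1 where either bit is 1):
  0000001011100
| 0111111111000
---------------
  0111111111100

Answer: 0111111111100 (4092)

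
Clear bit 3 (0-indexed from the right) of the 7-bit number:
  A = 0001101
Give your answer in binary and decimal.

Mask = ~(1 << 3) = 1110111
Bit 3 of A is 1, so AND-ing with the mask clears it to 0.
  0001101
& 1110111
---------
  0000101

Answer: 0000101 (5)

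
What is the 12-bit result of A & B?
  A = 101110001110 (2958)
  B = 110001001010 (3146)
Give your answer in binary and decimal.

Apply & to each column (1 only where both bits are 1):
  101110001110
& 110001001010
--------------
  100000001010

Answer: 100000001010 (2058)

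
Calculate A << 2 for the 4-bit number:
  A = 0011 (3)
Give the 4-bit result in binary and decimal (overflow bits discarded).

Shift left by 2: drop the top 2 bit(s), append 2 zero(s) on the right.
  0011  ->  discard [00], keep [11], append 00
= 1100

Answer: 1100 (12)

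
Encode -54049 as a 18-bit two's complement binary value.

1. Binary of +54049:  001101001100100001
2. Invert bits:     110010110011011110
3. Add 1:           110010110011011111

Answer: 110010110011011111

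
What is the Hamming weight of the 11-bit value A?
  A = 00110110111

00110110111
1-bits at positions (from bit 0 = LSB): 0, 1, 2, 4, 5, 7, 8
Count = 7

Answer: 7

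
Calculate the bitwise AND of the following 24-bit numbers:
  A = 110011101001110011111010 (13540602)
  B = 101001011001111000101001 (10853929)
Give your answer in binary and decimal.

Apply & to each column (1 only where both bits are 1):
  110011101001110011111010
& 101001011001111000101001
--------------------------
  100001001001110000101000

Answer: 100001001001110000101000 (8690728)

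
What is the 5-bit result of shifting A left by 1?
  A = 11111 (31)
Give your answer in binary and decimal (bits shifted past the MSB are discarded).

Shift left by 1: drop the top 1 bit(s), append 1 zero(s) on the right.
  11111  ->  discard [1], keep [1111], append 0
= 11110

Answer: 11110 (30)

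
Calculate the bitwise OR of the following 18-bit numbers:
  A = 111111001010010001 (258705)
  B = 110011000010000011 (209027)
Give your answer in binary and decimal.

Apply | to each column (1 where either bit is 1):
  111111001010010001
| 110011000010000011
--------------------
  111111001010010011

Answer: 111111001010010011 (258707)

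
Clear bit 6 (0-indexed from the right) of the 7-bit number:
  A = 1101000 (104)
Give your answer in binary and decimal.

Mask = ~(1 << 6) = 0111111
Bit 6 of A is 1, so AND-ing with the mask clears it to 0.
  1101000
& 0111111
---------
  0101000

Answer: 0101000 (40)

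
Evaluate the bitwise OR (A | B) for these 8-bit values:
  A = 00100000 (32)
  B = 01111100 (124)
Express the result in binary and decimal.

Apply | to each column (1 where either bit is 1):
  00100000
| 01111100
----------
  01111100

Answer: 01111100 (124)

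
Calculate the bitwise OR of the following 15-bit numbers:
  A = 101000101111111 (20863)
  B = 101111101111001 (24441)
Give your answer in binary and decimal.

Apply | to each column (1 where either bit is 1):
  101000101111111
| 101111101111001
-----------------
  101111101111111

Answer: 101111101111111 (24447)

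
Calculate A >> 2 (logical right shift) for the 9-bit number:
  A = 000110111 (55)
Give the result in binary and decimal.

Logical shift right by 2: drop the bottom 2 bit(s), prepend 2 zero(s) on the left.
  000110111  ->  keep [0001101], discard [11], prepend 00
= 000001101

Answer: 000001101 (13)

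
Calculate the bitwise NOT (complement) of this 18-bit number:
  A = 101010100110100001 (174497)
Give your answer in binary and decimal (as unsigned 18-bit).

Flip each bit (0->1, 1->0):
  101010100110100001
  010101011001011110

Answer: 010101011001011110 (87646)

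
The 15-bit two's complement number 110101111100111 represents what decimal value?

MSB is 1, so the value is negative. Find the magnitude:
1. Invert bits:  001010000011000
2. Add 1:        001010000011001  = 5145
3. Apply sign:   -5145

Answer: -5145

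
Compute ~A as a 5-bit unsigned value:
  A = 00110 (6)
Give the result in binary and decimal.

Flip each bit (0->1, 1->0):
  00110
  11001

Answer: 11001 (25)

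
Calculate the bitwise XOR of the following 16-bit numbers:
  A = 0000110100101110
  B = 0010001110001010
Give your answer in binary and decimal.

Apply ^ to each column (1 where bits differ):
  0000110100101110
^ 0010001110001010
------------------
  0010111010100100

Answer: 0010111010100100 (11940)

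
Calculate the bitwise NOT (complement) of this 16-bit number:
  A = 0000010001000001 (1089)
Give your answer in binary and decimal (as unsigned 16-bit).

Flip each bit (0->1, 1->0):
  0000010001000001
  1111101110111110

Answer: 1111101110111110 (64446)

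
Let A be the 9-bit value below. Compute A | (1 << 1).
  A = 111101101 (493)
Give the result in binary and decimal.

Mask = 1 << 1 = 000000010
Bit 1 of A is 0, so OR-ing with the mask flips it to 1.
  111101101
| 000000010
-----------
  111101111

Answer: 111101111 (495)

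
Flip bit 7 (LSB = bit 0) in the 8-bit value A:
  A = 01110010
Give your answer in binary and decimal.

Mask = 1 << 7 = 10000000
Bit 7 of A is 0; XOR with the mask flips it to 1.
  01110010
^ 10000000
----------
  11110010

Answer: 11110010 (242)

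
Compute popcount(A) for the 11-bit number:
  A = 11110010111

11110010111
1-bits at positions (from bit 0 = LSB): 0, 1, 2, 4, 7, 8, 9, 10
Count = 8

Answer: 8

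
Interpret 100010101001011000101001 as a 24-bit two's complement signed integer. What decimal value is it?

MSB is 1, so the value is negative. Find the magnitude:
1. Invert bits:  011101010110100111010110
2. Add 1:        011101010110100111010111  = 7694807
3. Apply sign:   -7694807

Answer: -7694807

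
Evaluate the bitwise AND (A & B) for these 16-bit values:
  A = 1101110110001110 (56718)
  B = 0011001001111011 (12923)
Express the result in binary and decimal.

Apply & to each column (1 only where both bits are 1):
  1101110110001110
& 0011001001111011
------------------
  0001000000001010

Answer: 0001000000001010 (4106)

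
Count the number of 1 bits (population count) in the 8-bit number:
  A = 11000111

11000111
1-bits at positions (from bit 0 = LSB): 0, 1, 2, 6, 7
Count = 5

Answer: 5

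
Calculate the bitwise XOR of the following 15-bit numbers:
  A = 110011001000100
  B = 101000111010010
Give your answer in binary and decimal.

Apply ^ to each column (1 where bits differ):
  110011001000100
^ 101000111010010
-----------------
  011011110010110

Answer: 011011110010110 (14230)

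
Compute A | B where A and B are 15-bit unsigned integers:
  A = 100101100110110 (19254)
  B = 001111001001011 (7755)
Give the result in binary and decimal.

Apply | to each column (1 where either bit is 1):
  100101100110110
| 001111001001011
-----------------
  101111101111111

Answer: 101111101111111 (24447)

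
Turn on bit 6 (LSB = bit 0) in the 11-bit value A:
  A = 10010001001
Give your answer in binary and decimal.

Mask = 1 << 6 = 00001000000
Bit 6 of A is 0, so OR-ing with the mask flips it to 1.
  10010001001
| 00001000000
-------------
  10011001001

Answer: 10011001001 (1225)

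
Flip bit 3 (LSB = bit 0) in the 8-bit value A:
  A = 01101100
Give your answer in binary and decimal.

Mask = 1 << 3 = 00001000
Bit 3 of A is 1; XOR with the mask flips it to 0.
  01101100
^ 00001000
----------
  01100100

Answer: 01100100 (100)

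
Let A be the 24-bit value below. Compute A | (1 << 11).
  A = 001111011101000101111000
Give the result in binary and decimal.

Mask = 1 << 11 = 000000000000100000000000
Bit 11 of A is 0, so OR-ing with the mask flips it to 1.
  001111011101000101111000
| 000000000000100000000000
--------------------------
  001111011101100101111000

Answer: 001111011101100101111000 (4053368)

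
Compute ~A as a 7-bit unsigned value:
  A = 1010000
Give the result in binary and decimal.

Flip each bit (0->1, 1->0):
  1010000
  0101111

Answer: 0101111 (47)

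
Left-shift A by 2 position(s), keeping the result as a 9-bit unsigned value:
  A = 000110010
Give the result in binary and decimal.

Shift left by 2: drop the top 2 bit(s), append 2 zero(s) on the right.
  000110010  ->  discard [00], keep [0110010], append 00
= 011001000

Answer: 011001000 (200)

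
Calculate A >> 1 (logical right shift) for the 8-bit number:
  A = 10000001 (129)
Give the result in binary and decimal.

Logical shift right by 1: drop the bottom 1 bit(s), prepend 1 zero(s) on the left.
  10000001  ->  keep [1000000], discard [1], prepend 0
= 01000000

Answer: 01000000 (64)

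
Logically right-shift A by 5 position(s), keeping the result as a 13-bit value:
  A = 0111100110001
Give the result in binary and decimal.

Logical shift right by 5: drop the bottom 5 bit(s), prepend 5 zero(s) on the left.
  0111100110001  ->  keep [01111001], discard [10001], prepend 00000
= 0000001111001

Answer: 0000001111001 (121)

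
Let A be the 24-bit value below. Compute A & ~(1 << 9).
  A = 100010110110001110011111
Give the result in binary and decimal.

Mask = ~(1 << 9) = 111111111111110111111111
Bit 9 of A is 1, so AND-ing with the mask clears it to 0.
  100010110110001110011111
& 111111111111110111111111
--------------------------
  100010110110000110011111

Answer: 100010110110000110011111 (9134495)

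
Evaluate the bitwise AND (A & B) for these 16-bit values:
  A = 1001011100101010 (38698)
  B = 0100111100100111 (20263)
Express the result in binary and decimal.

Apply & to each column (1 only where both bits are 1):
  1001011100101010
& 0100111100100111
------------------
  0000011100100010

Answer: 0000011100100010 (1826)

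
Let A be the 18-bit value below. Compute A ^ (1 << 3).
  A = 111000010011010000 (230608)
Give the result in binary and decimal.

Mask = 1 << 3 = 000000000000001000
Bit 3 of A is 0; XOR with the mask flips it to 1.
  111000010011010000
^ 000000000000001000
--------------------
  111000010011011000

Answer: 111000010011011000 (230616)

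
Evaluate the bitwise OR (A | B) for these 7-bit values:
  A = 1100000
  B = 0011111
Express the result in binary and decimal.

Apply | to each column (1 where either bit is 1):
  1100000
| 0011111
---------
  1111111

Answer: 1111111 (127)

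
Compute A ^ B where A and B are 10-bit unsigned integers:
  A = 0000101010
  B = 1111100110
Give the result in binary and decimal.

Apply ^ to each column (1 where bits differ):
  0000101010
^ 1111100110
------------
  1111001100

Answer: 1111001100 (972)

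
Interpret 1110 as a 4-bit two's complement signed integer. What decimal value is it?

MSB is 1, so the value is negative. Find the magnitude:
1. Invert bits:  0001
2. Add 1:        0010  = 2
3. Apply sign:   -2

Answer: -2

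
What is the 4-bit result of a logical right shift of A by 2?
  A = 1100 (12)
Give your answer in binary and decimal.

Logical shift right by 2: drop the bottom 2 bit(s), prepend 2 zero(s) on the left.
  1100  ->  keep [11], discard [00], prepend 00
= 0011

Answer: 0011 (3)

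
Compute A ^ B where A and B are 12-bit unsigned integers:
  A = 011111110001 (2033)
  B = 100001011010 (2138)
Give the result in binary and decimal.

Apply ^ to each column (1 where bits differ):
  011111110001
^ 100001011010
--------------
  111110101011

Answer: 111110101011 (4011)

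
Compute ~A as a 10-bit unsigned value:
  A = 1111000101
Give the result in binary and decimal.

Flip each bit (0->1, 1->0):
  1111000101
  0000111010

Answer: 0000111010 (58)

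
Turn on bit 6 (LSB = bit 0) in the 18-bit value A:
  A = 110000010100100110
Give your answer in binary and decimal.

Mask = 1 << 6 = 000000000001000000
Bit 6 of A is 0, so OR-ing with the mask flips it to 1.
  110000010100100110
| 000000000001000000
--------------------
  110000010101100110

Answer: 110000010101100110 (197990)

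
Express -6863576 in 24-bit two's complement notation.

1. Binary of +6863576:  011010001011101011011000
2. Invert bits:     100101110100010100100111
3. Add 1:           100101110100010100101000

Answer: 100101110100010100101000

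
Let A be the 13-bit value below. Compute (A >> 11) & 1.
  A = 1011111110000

Bit 11 is the 12th from the right.
  1011111110000
   ^
That bit is 0.

Answer: 0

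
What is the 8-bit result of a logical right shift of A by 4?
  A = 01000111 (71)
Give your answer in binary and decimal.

Logical shift right by 4: drop the bottom 4 bit(s), prepend 4 zero(s) on the left.
  01000111  ->  keep [0100], discard [0111], prepend 0000
= 00000100

Answer: 00000100 (4)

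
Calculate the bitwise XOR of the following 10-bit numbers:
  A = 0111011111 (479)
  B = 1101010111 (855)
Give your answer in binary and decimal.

Apply ^ to each column (1 where bits differ):
  0111011111
^ 1101010111
------------
  1010001000

Answer: 1010001000 (648)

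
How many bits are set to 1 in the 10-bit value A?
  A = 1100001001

1100001001
1-bits at positions (from bit 0 = LSB): 0, 3, 8, 9
Count = 4

Answer: 4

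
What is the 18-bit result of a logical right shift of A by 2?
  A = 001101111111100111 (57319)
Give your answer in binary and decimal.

Logical shift right by 2: drop the bottom 2 bit(s), prepend 2 zero(s) on the left.
  001101111111100111  ->  keep [0011011111111001], discard [11], prepend 00
= 000011011111111001

Answer: 000011011111111001 (14329)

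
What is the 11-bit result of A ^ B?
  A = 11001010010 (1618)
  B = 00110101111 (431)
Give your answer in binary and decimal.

Apply ^ to each column (1 where bits differ):
  11001010010
^ 00110101111
-------------
  11111111101

Answer: 11111111101 (2045)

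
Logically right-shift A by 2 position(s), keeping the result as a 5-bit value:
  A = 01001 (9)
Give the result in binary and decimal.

Logical shift right by 2: drop the bottom 2 bit(s), prepend 2 zero(s) on the left.
  01001  ->  keep [010], discard [01], prepend 00
= 00010

Answer: 00010 (2)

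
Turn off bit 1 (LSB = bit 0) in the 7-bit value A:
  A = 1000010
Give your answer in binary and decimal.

Mask = ~(1 << 1) = 1111101
Bit 1 of A is 1, so AND-ing with the mask clears it to 0.
  1000010
& 1111101
---------
  1000000

Answer: 1000000 (64)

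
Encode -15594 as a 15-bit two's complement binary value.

1. Binary of +15594:  011110011101010
2. Invert bits:     100001100010101
3. Add 1:           100001100010110

Answer: 100001100010110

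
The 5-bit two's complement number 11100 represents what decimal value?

MSB is 1, so the value is negative. Find the magnitude:
1. Invert bits:  00011
2. Add 1:        00100  = 4
3. Apply sign:   -4

Answer: -4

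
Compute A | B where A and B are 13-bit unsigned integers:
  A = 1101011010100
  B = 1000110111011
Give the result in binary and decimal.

Apply | to each column (1 where either bit is 1):
  1101011010100
| 1000110111011
---------------
  1101111111111

Answer: 1101111111111 (7167)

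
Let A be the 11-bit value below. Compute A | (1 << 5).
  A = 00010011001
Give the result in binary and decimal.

Mask = 1 << 5 = 00000100000
Bit 5 of A is 0, so OR-ing with the mask flips it to 1.
  00010011001
| 00000100000
-------------
  00010111001

Answer: 00010111001 (185)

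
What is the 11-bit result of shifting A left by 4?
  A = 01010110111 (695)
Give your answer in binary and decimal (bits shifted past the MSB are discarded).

Shift left by 4: drop the top 4 bit(s), append 4 zero(s) on the right.
  01010110111  ->  discard [0101], keep [0110111], append 0000
= 01101110000

Answer: 01101110000 (880)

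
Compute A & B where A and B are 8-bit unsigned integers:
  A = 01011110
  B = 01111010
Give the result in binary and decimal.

Apply & to each column (1 only where both bits are 1):
  01011110
& 01111010
----------
  01011010

Answer: 01011010 (90)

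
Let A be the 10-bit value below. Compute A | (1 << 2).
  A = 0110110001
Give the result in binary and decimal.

Mask = 1 << 2 = 0000000100
Bit 2 of A is 0, so OR-ing with the mask flips it to 1.
  0110110001
| 0000000100
------------
  0110110101

Answer: 0110110101 (437)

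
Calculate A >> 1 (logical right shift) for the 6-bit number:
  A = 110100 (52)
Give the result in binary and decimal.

Logical shift right by 1: drop the bottom 1 bit(s), prepend 1 zero(s) on the left.
  110100  ->  keep [11010], discard [0], prepend 0
= 011010

Answer: 011010 (26)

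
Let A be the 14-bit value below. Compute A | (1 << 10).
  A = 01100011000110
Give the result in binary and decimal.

Mask = 1 << 10 = 00010000000000
Bit 10 of A is 0, so OR-ing with the mask flips it to 1.
  01100011000110
| 00010000000000
----------------
  01110011000110

Answer: 01110011000110 (7366)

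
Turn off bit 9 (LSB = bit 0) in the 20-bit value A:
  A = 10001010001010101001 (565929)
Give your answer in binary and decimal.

Mask = ~(1 << 9) = 11111111110111111111
Bit 9 of A is 1, so AND-ing with the mask clears it to 0.
  10001010001010101001
& 11111111110111111111
----------------------
  10001010000010101001

Answer: 10001010000010101001 (565417)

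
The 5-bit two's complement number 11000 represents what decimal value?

MSB is 1, so the value is negative. Find the magnitude:
1. Invert bits:  00111
2. Add 1:        01000  = 8
3. Apply sign:   -8

Answer: -8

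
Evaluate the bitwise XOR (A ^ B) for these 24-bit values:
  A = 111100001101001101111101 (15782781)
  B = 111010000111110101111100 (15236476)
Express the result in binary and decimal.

Apply ^ to each column (1 where bits differ):
  111100001101001101111101
^ 111010000111110101111100
--------------------------
  000110001010111000000001

Answer: 000110001010111000000001 (1617409)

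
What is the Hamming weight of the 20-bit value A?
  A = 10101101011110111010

10101101011110111010
1-bits at positions (from bit 0 = LSB): 1, 3, 4, 5, 7, 8, 9, 10, 12, 14, 15, 17, 19
Count = 13

Answer: 13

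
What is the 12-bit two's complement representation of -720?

1. Binary of +720:  001011010000
2. Invert bits:     110100101111
3. Add 1:           110100110000

Answer: 110100110000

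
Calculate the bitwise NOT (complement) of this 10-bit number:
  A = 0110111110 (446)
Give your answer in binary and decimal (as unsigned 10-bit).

Flip each bit (0->1, 1->0):
  0110111110
  1001000001

Answer: 1001000001 (577)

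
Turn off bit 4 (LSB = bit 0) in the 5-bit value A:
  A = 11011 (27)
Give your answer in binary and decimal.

Mask = ~(1 << 4) = 01111
Bit 4 of A is 1, so AND-ing with the mask clears it to 0.
  11011
& 01111
-------
  01011

Answer: 01011 (11)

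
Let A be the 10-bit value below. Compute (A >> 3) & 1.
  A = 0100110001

Bit 3 is the 4th from the right.
  0100110001
        ^
That bit is 0.

Answer: 0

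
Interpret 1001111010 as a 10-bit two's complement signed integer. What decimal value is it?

MSB is 1, so the value is negative. Find the magnitude:
1. Invert bits:  0110000101
2. Add 1:        0110000110  = 390
3. Apply sign:   -390

Answer: -390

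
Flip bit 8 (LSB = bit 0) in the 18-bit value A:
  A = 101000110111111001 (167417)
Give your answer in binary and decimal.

Mask = 1 << 8 = 000000000100000000
Bit 8 of A is 1; XOR with the mask flips it to 0.
  101000110111111001
^ 000000000100000000
--------------------
  101000110011111001

Answer: 101000110011111001 (167161)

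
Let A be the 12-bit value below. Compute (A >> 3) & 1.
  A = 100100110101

Bit 3 is the 4th from the right.
  100100110101
          ^
That bit is 0.

Answer: 0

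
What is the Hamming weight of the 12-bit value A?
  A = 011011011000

011011011000
1-bits at positions (from bit 0 = LSB): 3, 4, 6, 7, 9, 10
Count = 6

Answer: 6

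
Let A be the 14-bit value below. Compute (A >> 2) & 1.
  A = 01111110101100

Bit 2 is the 3rd from the right.
  01111110101100
             ^
That bit is 1.

Answer: 1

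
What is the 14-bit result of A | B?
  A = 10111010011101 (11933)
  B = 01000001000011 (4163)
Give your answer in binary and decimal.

Apply | to each column (1 where either bit is 1):
  10111010011101
| 01000001000011
----------------
  11111011011111

Answer: 11111011011111 (16095)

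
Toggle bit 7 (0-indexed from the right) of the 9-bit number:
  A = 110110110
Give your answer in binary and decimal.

Mask = 1 << 7 = 010000000
Bit 7 of A is 1; XOR with the mask flips it to 0.
  110110110
^ 010000000
-----------
  100110110

Answer: 100110110 (310)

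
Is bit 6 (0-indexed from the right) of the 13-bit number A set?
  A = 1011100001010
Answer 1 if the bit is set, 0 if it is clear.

Bit 6 is the 7th from the right.
  1011100001010
        ^
That bit is 0.

Answer: 0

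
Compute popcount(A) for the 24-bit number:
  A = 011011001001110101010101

011011001001110101010101
1-bits at positions (from bit 0 = LSB): 0, 2, 4, 6, 8, 10, 11, 12, 15, 18, 19, 21, 22
Count = 13

Answer: 13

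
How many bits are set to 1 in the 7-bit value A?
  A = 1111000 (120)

1111000
1-bits at positions (from bit 0 = LSB): 3, 4, 5, 6
Count = 4

Answer: 4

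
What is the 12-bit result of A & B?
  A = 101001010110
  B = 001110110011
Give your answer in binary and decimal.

Apply & to each column (1 only where both bits are 1):
  101001010110
& 001110110011
--------------
  001000010010

Answer: 001000010010 (530)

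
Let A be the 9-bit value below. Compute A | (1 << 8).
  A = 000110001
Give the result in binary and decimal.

Mask = 1 << 8 = 100000000
Bit 8 of A is 0, so OR-ing with the mask flips it to 1.
  000110001
| 100000000
-----------
  100110001

Answer: 100110001 (305)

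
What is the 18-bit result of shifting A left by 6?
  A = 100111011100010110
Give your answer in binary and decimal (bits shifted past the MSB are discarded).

Shift left by 6: drop the top 6 bit(s), append 6 zero(s) on the right.
  100111011100010110  ->  discard [100111], keep [011100010110], append 000000
= 011100010110000000

Answer: 011100010110000000 (116096)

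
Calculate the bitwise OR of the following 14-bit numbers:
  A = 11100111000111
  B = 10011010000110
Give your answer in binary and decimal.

Apply | to each column (1 where either bit is 1):
  11100111000111
| 10011010000110
----------------
  11111111000111

Answer: 11111111000111 (16327)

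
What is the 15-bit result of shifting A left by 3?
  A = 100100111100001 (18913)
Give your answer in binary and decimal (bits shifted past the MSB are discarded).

Shift left by 3: drop the top 3 bit(s), append 3 zero(s) on the right.
  100100111100001  ->  discard [100], keep [100111100001], append 000
= 100111100001000

Answer: 100111100001000 (20232)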